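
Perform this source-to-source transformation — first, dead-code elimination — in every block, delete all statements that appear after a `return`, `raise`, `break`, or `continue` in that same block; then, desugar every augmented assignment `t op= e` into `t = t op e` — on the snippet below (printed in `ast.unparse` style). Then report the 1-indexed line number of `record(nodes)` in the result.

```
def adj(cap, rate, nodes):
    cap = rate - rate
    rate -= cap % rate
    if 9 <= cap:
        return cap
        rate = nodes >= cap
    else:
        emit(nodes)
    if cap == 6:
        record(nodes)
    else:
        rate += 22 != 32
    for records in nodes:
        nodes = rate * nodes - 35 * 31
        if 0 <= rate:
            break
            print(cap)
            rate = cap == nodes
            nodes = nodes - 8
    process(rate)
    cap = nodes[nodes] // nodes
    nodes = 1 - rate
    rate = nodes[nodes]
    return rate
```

9

Transformed code:
def adj(cap, rate, nodes):
    cap = rate - rate
    rate = rate - cap % rate
    if 9 <= cap:
        return cap
    else:
        emit(nodes)
    if cap == 6:
        record(nodes)
    else:
        rate = rate + (22 != 32)
    for records in nodes:
        nodes = rate * nodes - 35 * 31
        if 0 <= rate:
            break
    process(rate)
    cap = nodes[nodes] // nodes
    nodes = 1 - rate
    rate = nodes[nodes]
    return rate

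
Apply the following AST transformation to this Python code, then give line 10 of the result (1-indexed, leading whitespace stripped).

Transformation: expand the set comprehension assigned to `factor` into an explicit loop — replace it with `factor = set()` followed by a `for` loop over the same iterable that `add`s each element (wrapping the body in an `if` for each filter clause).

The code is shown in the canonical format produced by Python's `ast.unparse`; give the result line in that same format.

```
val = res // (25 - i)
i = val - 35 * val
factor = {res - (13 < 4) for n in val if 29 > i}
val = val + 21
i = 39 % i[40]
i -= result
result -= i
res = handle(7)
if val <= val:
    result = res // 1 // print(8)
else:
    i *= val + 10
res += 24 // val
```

Transformed code:
val = res // (25 - i)
i = val - 35 * val
factor = set()
for n in val:
    if 29 > i:
        factor.add(res - (13 < 4))
val = val + 21
i = 39 % i[40]
i -= result
result -= i
res = handle(7)
if val <= val:
    result = res // 1 // print(8)
else:
    i *= val + 10
res += 24 // val

result -= i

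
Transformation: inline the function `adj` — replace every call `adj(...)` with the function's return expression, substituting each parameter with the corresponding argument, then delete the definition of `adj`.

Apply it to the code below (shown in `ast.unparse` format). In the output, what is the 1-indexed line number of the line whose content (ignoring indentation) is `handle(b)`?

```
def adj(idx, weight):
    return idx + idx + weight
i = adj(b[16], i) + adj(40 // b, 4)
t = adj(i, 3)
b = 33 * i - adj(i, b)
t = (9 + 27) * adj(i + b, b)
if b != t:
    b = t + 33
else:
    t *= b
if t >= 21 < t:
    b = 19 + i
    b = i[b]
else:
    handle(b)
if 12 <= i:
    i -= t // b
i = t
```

Transformed code:
i = b[16] + b[16] + i + (40 // b + 40 // b + 4)
t = i + i + 3
b = 33 * i - (i + i + b)
t = (9 + 27) * (i + b + (i + b) + b)
if b != t:
    b = t + 33
else:
    t *= b
if t >= 21 < t:
    b = 19 + i
    b = i[b]
else:
    handle(b)
if 12 <= i:
    i -= t // b
i = t

13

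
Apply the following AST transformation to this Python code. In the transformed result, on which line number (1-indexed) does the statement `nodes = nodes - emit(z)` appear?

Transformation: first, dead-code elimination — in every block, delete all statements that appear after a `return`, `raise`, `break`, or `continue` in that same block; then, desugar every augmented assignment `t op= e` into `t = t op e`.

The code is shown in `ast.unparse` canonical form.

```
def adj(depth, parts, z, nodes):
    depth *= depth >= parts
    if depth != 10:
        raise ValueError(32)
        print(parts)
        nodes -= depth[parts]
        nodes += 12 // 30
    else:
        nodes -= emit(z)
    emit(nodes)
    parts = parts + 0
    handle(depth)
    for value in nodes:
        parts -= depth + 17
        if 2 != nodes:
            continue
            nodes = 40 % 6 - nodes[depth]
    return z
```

6

Transformed code:
def adj(depth, parts, z, nodes):
    depth = depth * (depth >= parts)
    if depth != 10:
        raise ValueError(32)
    else:
        nodes = nodes - emit(z)
    emit(nodes)
    parts = parts + 0
    handle(depth)
    for value in nodes:
        parts = parts - (depth + 17)
        if 2 != nodes:
            continue
    return z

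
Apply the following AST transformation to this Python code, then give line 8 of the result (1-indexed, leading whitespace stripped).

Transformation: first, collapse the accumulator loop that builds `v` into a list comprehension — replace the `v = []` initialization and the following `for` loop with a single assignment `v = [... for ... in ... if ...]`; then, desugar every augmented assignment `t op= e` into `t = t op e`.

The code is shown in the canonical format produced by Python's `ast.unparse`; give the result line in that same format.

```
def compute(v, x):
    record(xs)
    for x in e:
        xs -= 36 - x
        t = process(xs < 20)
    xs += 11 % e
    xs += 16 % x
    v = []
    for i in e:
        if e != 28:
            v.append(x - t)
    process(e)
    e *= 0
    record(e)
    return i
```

v = [x - t for i in e if e != 28]

Transformed code:
def compute(v, x):
    record(xs)
    for x in e:
        xs = xs - (36 - x)
        t = process(xs < 20)
    xs = xs + 11 % e
    xs = xs + 16 % x
    v = [x - t for i in e if e != 28]
    process(e)
    e = e * 0
    record(e)
    return i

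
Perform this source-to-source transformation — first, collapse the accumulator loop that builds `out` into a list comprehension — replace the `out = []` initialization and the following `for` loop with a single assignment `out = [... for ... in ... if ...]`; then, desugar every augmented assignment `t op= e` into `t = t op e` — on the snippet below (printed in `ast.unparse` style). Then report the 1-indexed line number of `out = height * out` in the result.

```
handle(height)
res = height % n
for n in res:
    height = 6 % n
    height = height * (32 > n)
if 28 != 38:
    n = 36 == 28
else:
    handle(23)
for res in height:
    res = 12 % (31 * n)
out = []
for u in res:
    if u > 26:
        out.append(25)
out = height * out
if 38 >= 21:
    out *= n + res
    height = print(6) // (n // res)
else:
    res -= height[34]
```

13

Transformed code:
handle(height)
res = height % n
for n in res:
    height = 6 % n
    height = height * (32 > n)
if 28 != 38:
    n = 36 == 28
else:
    handle(23)
for res in height:
    res = 12 % (31 * n)
out = [25 for u in res if u > 26]
out = height * out
if 38 >= 21:
    out = out * (n + res)
    height = print(6) // (n // res)
else:
    res = res - height[34]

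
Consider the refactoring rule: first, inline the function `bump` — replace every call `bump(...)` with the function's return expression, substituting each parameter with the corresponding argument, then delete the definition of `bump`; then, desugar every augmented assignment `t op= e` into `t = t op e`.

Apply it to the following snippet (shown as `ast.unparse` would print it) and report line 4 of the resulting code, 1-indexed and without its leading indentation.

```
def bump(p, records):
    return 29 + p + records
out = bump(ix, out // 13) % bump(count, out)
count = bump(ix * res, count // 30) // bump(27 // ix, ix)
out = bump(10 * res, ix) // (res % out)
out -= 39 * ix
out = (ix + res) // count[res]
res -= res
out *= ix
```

out = out - 39 * ix

Transformed code:
out = (29 + ix + out // 13) % (29 + count + out)
count = (29 + ix * res + count // 30) // (29 + 27 // ix + ix)
out = (29 + 10 * res + ix) // (res % out)
out = out - 39 * ix
out = (ix + res) // count[res]
res = res - res
out = out * ix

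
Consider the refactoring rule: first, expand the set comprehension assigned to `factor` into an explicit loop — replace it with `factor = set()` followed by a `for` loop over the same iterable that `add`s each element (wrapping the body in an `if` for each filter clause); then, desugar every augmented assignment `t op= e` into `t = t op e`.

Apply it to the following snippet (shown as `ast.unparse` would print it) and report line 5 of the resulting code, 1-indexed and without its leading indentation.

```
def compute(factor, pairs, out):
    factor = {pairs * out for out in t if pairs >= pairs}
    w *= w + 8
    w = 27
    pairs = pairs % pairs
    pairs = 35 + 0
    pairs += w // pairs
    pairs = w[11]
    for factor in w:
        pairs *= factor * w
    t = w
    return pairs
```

factor.add(pairs * out)

Transformed code:
def compute(factor, pairs, out):
    factor = set()
    for out in t:
        if pairs >= pairs:
            factor.add(pairs * out)
    w = w * (w + 8)
    w = 27
    pairs = pairs % pairs
    pairs = 35 + 0
    pairs = pairs + w // pairs
    pairs = w[11]
    for factor in w:
        pairs = pairs * (factor * w)
    t = w
    return pairs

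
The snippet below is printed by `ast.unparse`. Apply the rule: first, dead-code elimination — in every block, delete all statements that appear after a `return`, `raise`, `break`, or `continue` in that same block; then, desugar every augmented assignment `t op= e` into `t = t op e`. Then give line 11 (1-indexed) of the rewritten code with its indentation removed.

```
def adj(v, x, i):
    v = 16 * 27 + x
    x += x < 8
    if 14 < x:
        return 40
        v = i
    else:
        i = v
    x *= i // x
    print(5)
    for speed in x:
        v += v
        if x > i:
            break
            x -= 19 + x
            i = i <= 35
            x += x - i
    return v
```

Transformed code:
def adj(v, x, i):
    v = 16 * 27 + x
    x = x + (x < 8)
    if 14 < x:
        return 40
    else:
        i = v
    x = x * (i // x)
    print(5)
    for speed in x:
        v = v + v
        if x > i:
            break
    return v

v = v + v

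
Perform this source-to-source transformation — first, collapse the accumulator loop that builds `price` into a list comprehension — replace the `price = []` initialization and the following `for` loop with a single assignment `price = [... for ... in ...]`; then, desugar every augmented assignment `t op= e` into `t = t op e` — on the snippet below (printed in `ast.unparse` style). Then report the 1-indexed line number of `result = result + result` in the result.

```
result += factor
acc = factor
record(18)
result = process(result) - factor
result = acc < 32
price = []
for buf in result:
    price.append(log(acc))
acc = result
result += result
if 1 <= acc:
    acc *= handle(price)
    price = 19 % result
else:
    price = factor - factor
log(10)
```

8

Transformed code:
result = result + factor
acc = factor
record(18)
result = process(result) - factor
result = acc < 32
price = [log(acc) for buf in result]
acc = result
result = result + result
if 1 <= acc:
    acc = acc * handle(price)
    price = 19 % result
else:
    price = factor - factor
log(10)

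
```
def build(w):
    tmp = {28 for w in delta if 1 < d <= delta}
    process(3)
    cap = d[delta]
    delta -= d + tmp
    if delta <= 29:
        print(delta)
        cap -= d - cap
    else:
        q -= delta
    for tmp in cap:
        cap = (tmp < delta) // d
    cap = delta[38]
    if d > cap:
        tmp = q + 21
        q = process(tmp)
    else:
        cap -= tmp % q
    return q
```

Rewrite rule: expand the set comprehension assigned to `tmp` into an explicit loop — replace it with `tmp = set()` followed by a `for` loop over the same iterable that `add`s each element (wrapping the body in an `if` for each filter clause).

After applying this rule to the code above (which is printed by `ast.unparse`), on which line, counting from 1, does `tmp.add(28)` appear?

5

Transformed code:
def build(w):
    tmp = set()
    for w in delta:
        if 1 < d <= delta:
            tmp.add(28)
    process(3)
    cap = d[delta]
    delta -= d + tmp
    if delta <= 29:
        print(delta)
        cap -= d - cap
    else:
        q -= delta
    for tmp in cap:
        cap = (tmp < delta) // d
    cap = delta[38]
    if d > cap:
        tmp = q + 21
        q = process(tmp)
    else:
        cap -= tmp % q
    return q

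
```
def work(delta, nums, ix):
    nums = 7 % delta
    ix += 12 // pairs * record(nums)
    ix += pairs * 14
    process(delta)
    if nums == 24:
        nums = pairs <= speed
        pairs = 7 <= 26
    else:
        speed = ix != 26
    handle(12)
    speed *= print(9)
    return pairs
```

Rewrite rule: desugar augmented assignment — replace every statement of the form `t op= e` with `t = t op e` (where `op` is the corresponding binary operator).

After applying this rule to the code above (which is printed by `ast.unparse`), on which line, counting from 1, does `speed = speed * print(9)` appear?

12

Transformed code:
def work(delta, nums, ix):
    nums = 7 % delta
    ix = ix + 12 // pairs * record(nums)
    ix = ix + pairs * 14
    process(delta)
    if nums == 24:
        nums = pairs <= speed
        pairs = 7 <= 26
    else:
        speed = ix != 26
    handle(12)
    speed = speed * print(9)
    return pairs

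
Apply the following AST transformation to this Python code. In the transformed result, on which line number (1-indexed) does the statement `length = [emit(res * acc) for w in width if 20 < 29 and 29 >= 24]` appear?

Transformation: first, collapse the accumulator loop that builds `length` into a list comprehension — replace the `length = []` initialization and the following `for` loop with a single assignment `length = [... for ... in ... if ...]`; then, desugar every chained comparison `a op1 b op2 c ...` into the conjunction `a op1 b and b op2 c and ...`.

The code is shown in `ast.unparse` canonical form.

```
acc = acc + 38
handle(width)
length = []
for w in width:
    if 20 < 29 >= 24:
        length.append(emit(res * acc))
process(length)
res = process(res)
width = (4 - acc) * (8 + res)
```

Transformed code:
acc = acc + 38
handle(width)
length = [emit(res * acc) for w in width if 20 < 29 and 29 >= 24]
process(length)
res = process(res)
width = (4 - acc) * (8 + res)

3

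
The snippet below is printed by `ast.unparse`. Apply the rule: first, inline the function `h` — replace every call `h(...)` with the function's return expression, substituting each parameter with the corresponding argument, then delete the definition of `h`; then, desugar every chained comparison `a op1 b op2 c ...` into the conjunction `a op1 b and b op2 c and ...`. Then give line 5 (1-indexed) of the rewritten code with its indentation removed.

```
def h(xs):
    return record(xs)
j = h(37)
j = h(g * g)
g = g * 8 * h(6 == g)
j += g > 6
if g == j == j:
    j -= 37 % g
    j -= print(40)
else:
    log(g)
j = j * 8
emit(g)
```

if g == j and j == j:

Transformed code:
j = record(37)
j = record(g * g)
g = g * 8 * record(6 == g)
j += g > 6
if g == j and j == j:
    j -= 37 % g
    j -= print(40)
else:
    log(g)
j = j * 8
emit(g)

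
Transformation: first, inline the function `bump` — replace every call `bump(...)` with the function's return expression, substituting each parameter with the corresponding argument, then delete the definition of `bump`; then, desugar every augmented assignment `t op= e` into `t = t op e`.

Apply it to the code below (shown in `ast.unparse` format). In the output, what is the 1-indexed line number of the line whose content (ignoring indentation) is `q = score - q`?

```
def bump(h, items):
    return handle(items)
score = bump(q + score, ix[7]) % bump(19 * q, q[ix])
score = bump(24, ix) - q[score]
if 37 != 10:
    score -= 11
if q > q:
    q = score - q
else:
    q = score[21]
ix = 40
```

Transformed code:
score = handle(ix[7]) % handle(q[ix])
score = handle(ix) - q[score]
if 37 != 10:
    score = score - 11
if q > q:
    q = score - q
else:
    q = score[21]
ix = 40

6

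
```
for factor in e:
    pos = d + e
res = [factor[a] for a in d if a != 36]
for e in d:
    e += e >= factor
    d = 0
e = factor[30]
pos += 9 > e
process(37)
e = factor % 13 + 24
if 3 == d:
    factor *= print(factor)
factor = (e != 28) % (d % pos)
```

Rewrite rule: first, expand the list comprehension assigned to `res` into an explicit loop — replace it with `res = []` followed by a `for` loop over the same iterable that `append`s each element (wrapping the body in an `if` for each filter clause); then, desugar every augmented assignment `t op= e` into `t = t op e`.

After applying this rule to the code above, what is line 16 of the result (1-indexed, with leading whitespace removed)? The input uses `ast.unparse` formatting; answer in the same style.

factor = (e != 28) % (d % pos)

Transformed code:
for factor in e:
    pos = d + e
res = []
for a in d:
    if a != 36:
        res.append(factor[a])
for e in d:
    e = e + (e >= factor)
    d = 0
e = factor[30]
pos = pos + (9 > e)
process(37)
e = factor % 13 + 24
if 3 == d:
    factor = factor * print(factor)
factor = (e != 28) % (d % pos)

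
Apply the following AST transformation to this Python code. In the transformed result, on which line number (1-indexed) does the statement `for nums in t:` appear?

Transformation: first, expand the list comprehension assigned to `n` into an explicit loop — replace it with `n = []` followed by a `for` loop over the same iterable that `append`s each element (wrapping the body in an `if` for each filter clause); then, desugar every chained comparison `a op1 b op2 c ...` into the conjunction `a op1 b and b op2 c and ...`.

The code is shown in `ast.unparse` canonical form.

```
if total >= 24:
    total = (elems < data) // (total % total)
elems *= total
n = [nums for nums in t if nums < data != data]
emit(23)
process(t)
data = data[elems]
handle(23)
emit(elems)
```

5

Transformed code:
if total >= 24:
    total = (elems < data) // (total % total)
elems *= total
n = []
for nums in t:
    if nums < data and data != data:
        n.append(nums)
emit(23)
process(t)
data = data[elems]
handle(23)
emit(elems)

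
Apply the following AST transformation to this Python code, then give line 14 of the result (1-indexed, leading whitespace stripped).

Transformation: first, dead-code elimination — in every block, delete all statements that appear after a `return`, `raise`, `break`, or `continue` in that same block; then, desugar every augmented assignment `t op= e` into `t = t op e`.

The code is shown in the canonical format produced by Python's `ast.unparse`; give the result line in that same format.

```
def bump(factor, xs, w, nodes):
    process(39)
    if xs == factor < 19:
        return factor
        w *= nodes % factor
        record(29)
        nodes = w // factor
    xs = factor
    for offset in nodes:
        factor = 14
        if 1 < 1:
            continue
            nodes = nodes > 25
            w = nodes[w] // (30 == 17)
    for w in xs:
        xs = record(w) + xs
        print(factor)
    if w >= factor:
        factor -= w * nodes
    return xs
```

factor = factor - w * nodes

Transformed code:
def bump(factor, xs, w, nodes):
    process(39)
    if xs == factor < 19:
        return factor
    xs = factor
    for offset in nodes:
        factor = 14
        if 1 < 1:
            continue
    for w in xs:
        xs = record(w) + xs
        print(factor)
    if w >= factor:
        factor = factor - w * nodes
    return xs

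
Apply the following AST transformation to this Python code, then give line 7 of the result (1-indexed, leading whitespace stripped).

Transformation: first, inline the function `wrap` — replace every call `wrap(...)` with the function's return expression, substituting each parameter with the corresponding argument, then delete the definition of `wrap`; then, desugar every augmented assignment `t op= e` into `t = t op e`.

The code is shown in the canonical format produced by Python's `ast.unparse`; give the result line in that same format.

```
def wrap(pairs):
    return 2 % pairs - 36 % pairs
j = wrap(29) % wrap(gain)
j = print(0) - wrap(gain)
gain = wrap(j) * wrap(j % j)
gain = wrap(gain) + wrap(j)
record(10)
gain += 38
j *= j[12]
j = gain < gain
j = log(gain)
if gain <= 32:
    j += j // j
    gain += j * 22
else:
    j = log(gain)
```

j = j * j[12]

Transformed code:
j = (2 % 29 - 36 % 29) % (2 % gain - 36 % gain)
j = print(0) - (2 % gain - 36 % gain)
gain = (2 % j - 36 % j) * (2 % (j % j) - 36 % (j % j))
gain = 2 % gain - 36 % gain + (2 % j - 36 % j)
record(10)
gain = gain + 38
j = j * j[12]
j = gain < gain
j = log(gain)
if gain <= 32:
    j = j + j // j
    gain = gain + j * 22
else:
    j = log(gain)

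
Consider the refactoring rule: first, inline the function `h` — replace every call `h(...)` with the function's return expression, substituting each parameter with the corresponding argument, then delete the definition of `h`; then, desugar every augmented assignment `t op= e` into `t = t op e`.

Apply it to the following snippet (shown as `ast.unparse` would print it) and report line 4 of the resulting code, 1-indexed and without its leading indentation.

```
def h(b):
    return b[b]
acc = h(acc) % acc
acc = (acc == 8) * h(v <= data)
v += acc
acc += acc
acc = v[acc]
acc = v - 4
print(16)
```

Transformed code:
acc = acc[acc] % acc
acc = (acc == 8) * (v <= data)[v <= data]
v = v + acc
acc = acc + acc
acc = v[acc]
acc = v - 4
print(16)

acc = acc + acc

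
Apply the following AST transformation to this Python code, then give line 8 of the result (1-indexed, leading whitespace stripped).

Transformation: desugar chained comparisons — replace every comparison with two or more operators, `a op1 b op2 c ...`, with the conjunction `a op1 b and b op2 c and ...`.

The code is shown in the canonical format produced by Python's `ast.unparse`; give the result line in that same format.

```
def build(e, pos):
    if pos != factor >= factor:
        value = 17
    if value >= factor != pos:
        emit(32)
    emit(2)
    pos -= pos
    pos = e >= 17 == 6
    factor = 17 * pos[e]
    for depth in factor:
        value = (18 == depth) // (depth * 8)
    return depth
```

Transformed code:
def build(e, pos):
    if pos != factor and factor >= factor:
        value = 17
    if value >= factor and factor != pos:
        emit(32)
    emit(2)
    pos -= pos
    pos = e >= 17 and 17 == 6
    factor = 17 * pos[e]
    for depth in factor:
        value = (18 == depth) // (depth * 8)
    return depth

pos = e >= 17 and 17 == 6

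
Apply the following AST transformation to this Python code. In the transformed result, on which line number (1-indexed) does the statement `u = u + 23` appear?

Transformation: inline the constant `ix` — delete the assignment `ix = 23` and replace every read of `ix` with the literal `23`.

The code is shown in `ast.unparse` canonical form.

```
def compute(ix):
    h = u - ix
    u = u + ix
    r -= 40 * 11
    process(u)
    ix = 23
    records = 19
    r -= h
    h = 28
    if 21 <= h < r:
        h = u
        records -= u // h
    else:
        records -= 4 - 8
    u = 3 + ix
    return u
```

Transformed code:
def compute(ix):
    h = u - 23
    u = u + 23
    r -= 40 * 11
    process(u)
    records = 19
    r -= h
    h = 28
    if 21 <= h < r:
        h = u
        records -= u // h
    else:
        records -= 4 - 8
    u = 3 + 23
    return u

3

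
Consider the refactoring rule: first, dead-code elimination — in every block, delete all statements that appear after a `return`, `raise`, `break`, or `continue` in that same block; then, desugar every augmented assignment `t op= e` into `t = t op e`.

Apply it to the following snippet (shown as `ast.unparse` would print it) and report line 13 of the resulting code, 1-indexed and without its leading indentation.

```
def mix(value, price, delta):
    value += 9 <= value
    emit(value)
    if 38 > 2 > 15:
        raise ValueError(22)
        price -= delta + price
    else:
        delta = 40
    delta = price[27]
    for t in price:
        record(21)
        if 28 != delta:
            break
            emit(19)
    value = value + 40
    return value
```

value = value + 40

Transformed code:
def mix(value, price, delta):
    value = value + (9 <= value)
    emit(value)
    if 38 > 2 > 15:
        raise ValueError(22)
    else:
        delta = 40
    delta = price[27]
    for t in price:
        record(21)
        if 28 != delta:
            break
    value = value + 40
    return value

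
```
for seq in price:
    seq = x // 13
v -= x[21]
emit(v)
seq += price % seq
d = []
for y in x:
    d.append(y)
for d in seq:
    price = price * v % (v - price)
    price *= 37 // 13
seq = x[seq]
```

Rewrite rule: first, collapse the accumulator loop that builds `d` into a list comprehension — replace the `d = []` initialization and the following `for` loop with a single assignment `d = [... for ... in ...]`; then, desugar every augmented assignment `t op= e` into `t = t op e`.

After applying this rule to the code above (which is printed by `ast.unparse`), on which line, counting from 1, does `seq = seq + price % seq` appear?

Transformed code:
for seq in price:
    seq = x // 13
v = v - x[21]
emit(v)
seq = seq + price % seq
d = [y for y in x]
for d in seq:
    price = price * v % (v - price)
    price = price * (37 // 13)
seq = x[seq]

5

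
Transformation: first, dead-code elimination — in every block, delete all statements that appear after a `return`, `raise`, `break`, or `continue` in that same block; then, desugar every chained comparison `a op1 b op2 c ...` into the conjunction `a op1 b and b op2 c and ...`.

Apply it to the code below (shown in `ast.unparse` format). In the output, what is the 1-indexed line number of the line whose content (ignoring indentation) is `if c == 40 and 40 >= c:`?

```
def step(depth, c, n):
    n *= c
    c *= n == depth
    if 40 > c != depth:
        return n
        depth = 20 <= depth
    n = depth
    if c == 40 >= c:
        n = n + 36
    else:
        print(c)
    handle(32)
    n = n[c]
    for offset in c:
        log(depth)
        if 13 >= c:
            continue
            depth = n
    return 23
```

7

Transformed code:
def step(depth, c, n):
    n *= c
    c *= n == depth
    if 40 > c and c != depth:
        return n
    n = depth
    if c == 40 and 40 >= c:
        n = n + 36
    else:
        print(c)
    handle(32)
    n = n[c]
    for offset in c:
        log(depth)
        if 13 >= c:
            continue
    return 23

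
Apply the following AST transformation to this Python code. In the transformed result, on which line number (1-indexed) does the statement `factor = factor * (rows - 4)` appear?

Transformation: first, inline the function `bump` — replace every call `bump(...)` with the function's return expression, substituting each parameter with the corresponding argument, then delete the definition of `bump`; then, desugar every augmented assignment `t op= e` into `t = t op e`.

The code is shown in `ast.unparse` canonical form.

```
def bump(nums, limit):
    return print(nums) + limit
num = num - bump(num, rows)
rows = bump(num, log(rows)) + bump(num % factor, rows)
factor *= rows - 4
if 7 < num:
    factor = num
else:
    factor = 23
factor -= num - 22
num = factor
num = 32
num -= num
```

3

Transformed code:
num = num - (print(num) + rows)
rows = print(num) + log(rows) + (print(num % factor) + rows)
factor = factor * (rows - 4)
if 7 < num:
    factor = num
else:
    factor = 23
factor = factor - (num - 22)
num = factor
num = 32
num = num - num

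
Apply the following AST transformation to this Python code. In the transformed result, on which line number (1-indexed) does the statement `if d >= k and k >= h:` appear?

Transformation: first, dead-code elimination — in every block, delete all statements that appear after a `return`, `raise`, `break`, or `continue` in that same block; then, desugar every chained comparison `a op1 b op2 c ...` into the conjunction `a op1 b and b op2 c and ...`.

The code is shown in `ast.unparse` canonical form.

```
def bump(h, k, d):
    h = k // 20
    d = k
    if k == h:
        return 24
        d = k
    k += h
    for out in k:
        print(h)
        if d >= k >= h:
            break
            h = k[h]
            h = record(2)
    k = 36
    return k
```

Transformed code:
def bump(h, k, d):
    h = k // 20
    d = k
    if k == h:
        return 24
    k += h
    for out in k:
        print(h)
        if d >= k and k >= h:
            break
    k = 36
    return k

9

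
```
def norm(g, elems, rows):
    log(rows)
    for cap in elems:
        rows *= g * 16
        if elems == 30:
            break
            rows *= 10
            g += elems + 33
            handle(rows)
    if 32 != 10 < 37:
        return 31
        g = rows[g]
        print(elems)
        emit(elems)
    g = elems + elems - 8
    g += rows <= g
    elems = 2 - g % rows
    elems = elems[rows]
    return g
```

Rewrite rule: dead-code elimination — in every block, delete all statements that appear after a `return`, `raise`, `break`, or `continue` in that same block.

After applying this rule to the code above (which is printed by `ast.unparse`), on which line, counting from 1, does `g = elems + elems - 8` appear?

Transformed code:
def norm(g, elems, rows):
    log(rows)
    for cap in elems:
        rows *= g * 16
        if elems == 30:
            break
    if 32 != 10 < 37:
        return 31
    g = elems + elems - 8
    g += rows <= g
    elems = 2 - g % rows
    elems = elems[rows]
    return g

9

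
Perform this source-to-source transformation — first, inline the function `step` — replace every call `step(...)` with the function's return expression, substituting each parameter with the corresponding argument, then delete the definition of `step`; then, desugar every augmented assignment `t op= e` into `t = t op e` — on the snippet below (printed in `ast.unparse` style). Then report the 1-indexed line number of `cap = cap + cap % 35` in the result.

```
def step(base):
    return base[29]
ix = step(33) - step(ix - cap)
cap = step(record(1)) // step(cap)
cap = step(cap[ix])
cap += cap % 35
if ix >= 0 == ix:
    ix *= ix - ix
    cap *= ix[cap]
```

Transformed code:
ix = 33[29] - (ix - cap)[29]
cap = record(1)[29] // cap[29]
cap = cap[ix][29]
cap = cap + cap % 35
if ix >= 0 == ix:
    ix = ix * (ix - ix)
    cap = cap * ix[cap]

4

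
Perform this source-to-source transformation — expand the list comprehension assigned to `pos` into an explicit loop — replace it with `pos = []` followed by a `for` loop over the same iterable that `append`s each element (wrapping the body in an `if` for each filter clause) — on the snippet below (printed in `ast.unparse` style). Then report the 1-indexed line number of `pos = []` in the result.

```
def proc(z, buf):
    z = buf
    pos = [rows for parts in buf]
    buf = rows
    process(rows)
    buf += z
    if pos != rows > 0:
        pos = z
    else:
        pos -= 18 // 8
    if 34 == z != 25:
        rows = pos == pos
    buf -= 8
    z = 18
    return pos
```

3

Transformed code:
def proc(z, buf):
    z = buf
    pos = []
    for parts in buf:
        pos.append(rows)
    buf = rows
    process(rows)
    buf += z
    if pos != rows > 0:
        pos = z
    else:
        pos -= 18 // 8
    if 34 == z != 25:
        rows = pos == pos
    buf -= 8
    z = 18
    return pos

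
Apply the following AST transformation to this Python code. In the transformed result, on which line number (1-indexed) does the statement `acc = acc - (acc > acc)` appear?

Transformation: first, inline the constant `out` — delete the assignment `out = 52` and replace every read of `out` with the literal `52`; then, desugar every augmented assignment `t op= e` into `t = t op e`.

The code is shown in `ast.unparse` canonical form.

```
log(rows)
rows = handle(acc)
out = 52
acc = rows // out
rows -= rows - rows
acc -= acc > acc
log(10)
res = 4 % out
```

5

Transformed code:
log(rows)
rows = handle(acc)
acc = rows // 52
rows = rows - (rows - rows)
acc = acc - (acc > acc)
log(10)
res = 4 % 52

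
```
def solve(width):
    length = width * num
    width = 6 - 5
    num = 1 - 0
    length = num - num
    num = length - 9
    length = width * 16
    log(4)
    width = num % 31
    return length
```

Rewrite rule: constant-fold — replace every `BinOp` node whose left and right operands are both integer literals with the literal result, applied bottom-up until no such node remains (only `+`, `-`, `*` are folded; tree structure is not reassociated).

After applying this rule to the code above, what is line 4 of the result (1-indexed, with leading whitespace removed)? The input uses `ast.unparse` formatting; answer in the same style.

num = 1

Transformed code:
def solve(width):
    length = width * num
    width = 1
    num = 1
    length = num - num
    num = length - 9
    length = width * 16
    log(4)
    width = num % 31
    return length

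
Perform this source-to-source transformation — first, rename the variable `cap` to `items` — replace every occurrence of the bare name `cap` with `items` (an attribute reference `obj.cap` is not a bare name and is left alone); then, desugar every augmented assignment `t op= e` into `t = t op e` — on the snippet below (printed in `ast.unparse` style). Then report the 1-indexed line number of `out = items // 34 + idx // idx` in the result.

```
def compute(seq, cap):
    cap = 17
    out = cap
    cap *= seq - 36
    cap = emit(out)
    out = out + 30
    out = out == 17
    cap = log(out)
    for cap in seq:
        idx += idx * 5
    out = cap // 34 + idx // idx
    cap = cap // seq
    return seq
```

11

Transformed code:
def compute(seq, items):
    items = 17
    out = items
    items = items * (seq - 36)
    items = emit(out)
    out = out + 30
    out = out == 17
    items = log(out)
    for items in seq:
        idx = idx + idx * 5
    out = items // 34 + idx // idx
    items = items // seq
    return seq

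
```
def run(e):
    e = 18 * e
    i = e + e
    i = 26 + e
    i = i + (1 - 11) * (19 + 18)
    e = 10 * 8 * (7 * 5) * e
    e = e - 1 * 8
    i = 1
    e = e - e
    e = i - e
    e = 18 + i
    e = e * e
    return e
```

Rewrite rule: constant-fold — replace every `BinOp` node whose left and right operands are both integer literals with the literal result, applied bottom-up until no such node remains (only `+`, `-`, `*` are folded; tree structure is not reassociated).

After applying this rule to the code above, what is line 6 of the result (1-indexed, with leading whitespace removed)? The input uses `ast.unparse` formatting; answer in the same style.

e = 2800 * e

Transformed code:
def run(e):
    e = 18 * e
    i = e + e
    i = 26 + e
    i = i + -370
    e = 2800 * e
    e = e - 8
    i = 1
    e = e - e
    e = i - e
    e = 18 + i
    e = e * e
    return e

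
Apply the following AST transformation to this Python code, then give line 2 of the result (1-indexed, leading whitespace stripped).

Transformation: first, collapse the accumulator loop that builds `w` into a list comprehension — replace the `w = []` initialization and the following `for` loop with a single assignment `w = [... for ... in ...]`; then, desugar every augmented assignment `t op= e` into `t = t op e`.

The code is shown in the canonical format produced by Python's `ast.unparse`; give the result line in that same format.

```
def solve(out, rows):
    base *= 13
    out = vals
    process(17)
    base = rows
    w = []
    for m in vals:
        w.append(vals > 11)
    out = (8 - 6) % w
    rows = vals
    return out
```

Transformed code:
def solve(out, rows):
    base = base * 13
    out = vals
    process(17)
    base = rows
    w = [vals > 11 for m in vals]
    out = (8 - 6) % w
    rows = vals
    return out

base = base * 13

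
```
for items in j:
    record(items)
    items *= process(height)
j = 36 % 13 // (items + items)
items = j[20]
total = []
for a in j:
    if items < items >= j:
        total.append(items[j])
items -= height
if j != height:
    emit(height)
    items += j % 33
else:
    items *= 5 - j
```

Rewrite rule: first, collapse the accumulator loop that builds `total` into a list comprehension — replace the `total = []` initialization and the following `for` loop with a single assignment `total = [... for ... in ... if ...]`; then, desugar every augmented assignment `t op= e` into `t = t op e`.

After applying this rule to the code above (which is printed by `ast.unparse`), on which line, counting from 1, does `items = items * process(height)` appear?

Transformed code:
for items in j:
    record(items)
    items = items * process(height)
j = 36 % 13 // (items + items)
items = j[20]
total = [items[j] for a in j if items < items >= j]
items = items - height
if j != height:
    emit(height)
    items = items + j % 33
else:
    items = items * (5 - j)

3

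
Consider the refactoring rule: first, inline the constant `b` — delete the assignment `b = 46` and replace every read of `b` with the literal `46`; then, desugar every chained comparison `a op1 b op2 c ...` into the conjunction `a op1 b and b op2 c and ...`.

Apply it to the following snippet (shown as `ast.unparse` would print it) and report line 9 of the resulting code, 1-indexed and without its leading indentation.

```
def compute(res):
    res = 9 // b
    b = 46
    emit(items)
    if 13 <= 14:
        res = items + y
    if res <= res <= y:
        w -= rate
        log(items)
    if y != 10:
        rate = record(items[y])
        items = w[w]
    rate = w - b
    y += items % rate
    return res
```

Transformed code:
def compute(res):
    res = 9 // 46
    emit(items)
    if 13 <= 14:
        res = items + y
    if res <= res and res <= y:
        w -= rate
        log(items)
    if y != 10:
        rate = record(items[y])
        items = w[w]
    rate = w - 46
    y += items % rate
    return res

if y != 10:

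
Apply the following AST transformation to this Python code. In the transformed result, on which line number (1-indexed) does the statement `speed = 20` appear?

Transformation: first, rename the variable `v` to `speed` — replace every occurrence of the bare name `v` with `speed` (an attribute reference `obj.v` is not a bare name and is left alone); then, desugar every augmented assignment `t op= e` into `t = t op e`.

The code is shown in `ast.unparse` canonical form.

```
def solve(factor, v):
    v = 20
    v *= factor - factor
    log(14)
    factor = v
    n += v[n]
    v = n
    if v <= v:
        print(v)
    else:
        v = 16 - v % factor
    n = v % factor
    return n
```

Transformed code:
def solve(factor, speed):
    speed = 20
    speed = speed * (factor - factor)
    log(14)
    factor = speed
    n = n + speed[n]
    speed = n
    if speed <= speed:
        print(speed)
    else:
        speed = 16 - speed % factor
    n = speed % factor
    return n

2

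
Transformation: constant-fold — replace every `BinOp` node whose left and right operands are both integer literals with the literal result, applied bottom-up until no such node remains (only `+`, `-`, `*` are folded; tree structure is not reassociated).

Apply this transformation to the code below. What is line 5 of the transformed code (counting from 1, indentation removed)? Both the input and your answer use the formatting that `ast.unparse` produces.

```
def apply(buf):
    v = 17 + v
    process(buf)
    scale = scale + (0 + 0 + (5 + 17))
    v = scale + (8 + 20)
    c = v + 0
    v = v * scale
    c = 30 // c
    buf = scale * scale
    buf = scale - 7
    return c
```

Transformed code:
def apply(buf):
    v = 17 + v
    process(buf)
    scale = scale + 22
    v = scale + 28
    c = v + 0
    v = v * scale
    c = 30 // c
    buf = scale * scale
    buf = scale - 7
    return c

v = scale + 28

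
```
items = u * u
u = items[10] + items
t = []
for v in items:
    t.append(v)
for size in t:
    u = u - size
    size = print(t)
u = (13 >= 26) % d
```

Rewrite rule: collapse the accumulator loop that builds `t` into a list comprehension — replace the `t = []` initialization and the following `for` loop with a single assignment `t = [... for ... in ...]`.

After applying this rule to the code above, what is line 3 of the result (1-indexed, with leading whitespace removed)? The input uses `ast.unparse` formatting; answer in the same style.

t = [v for v in items]

Transformed code:
items = u * u
u = items[10] + items
t = [v for v in items]
for size in t:
    u = u - size
    size = print(t)
u = (13 >= 26) % d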